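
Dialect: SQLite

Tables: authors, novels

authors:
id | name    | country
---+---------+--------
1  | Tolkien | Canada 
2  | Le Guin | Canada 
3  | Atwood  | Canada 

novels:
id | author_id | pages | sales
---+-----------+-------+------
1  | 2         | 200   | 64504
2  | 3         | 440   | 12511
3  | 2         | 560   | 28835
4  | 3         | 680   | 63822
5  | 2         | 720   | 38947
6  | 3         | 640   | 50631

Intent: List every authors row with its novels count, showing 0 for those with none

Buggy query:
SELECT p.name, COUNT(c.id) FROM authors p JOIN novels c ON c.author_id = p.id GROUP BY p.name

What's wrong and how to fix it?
Bug: INNER JOIN drops authors rows that have no matching novels rows

Fix: Switch to LEFT JOIN to retain unmatched parent rows

Corrected query:
SELECT p.name, COUNT(c.id) FROM authors p LEFT JOIN novels c ON c.author_id = p.id GROUP BY p.name

Result:
name    | COUNT(c.id)
--------+------------
Atwood  | 3          
Le Guin | 3          
Tolkien | 0          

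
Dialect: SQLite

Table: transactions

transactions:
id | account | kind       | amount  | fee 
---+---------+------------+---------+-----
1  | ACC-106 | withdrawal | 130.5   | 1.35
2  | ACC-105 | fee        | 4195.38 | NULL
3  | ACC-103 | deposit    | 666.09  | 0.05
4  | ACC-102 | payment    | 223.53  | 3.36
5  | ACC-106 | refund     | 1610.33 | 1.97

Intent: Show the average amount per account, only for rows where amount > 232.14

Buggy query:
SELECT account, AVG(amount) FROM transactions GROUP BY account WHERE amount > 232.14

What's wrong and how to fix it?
Bug: Row-level WHERE must come before GROUP BY in the clause order

Fix: Place WHERE between FROM and GROUP BY

Corrected query:
SELECT account, AVG(amount) FROM transactions WHERE amount > 232.14 GROUP BY account

Result:
account | AVG(amount)
--------+------------
ACC-103 | 666.09     
ACC-105 | 4195.38    
ACC-106 | 1610.33    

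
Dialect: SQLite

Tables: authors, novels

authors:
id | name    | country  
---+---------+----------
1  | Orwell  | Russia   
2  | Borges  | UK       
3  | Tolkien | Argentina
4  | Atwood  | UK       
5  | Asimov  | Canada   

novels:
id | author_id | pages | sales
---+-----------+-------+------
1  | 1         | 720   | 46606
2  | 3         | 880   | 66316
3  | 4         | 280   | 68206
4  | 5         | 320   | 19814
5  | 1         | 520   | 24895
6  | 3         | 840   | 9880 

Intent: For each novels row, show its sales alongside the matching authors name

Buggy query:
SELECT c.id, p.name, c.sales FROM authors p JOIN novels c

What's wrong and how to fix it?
Bug: JOIN with no ON clause produces a cartesian product; every novels row pairs with every authors row

Fix: Specify the join condition linking the foreign key to the parent id

Corrected query:
SELECT c.id, p.name, c.sales FROM authors p JOIN novels c ON c.author_id = p.id

Result:
id | name    | sales
---+---------+------
1  | Orwell  | 46606
2  | Tolkien | 66316
3  | Atwood  | 68206
4  | Asimov  | 19814
5  | Orwell  | 24895
6  | Tolkien | 9880 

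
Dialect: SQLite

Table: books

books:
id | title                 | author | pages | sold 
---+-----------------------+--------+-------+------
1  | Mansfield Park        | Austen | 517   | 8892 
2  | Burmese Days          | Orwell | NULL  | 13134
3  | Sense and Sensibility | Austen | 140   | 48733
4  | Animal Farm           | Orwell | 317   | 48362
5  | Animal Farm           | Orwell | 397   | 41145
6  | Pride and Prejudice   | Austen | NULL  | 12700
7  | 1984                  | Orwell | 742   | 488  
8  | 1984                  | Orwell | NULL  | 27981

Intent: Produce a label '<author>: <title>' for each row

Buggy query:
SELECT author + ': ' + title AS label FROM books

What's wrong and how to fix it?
Bug: SQLite uses || for string concatenation; + coerces text to numbers (yielding 0)

Fix: Use the || operator for string concatenation

Corrected query:
SELECT author || ': ' || title AS label FROM books

Result:
label                        
-----------------------------
Austen: Mansfield Park       
Orwell: Burmese Days         
Austen: Sense and Sensibility
Orwell: Animal Farm          
Orwell: Animal Farm          
Austen: Pride and Prejudice  
Orwell: 1984                 
Orwell: 1984                 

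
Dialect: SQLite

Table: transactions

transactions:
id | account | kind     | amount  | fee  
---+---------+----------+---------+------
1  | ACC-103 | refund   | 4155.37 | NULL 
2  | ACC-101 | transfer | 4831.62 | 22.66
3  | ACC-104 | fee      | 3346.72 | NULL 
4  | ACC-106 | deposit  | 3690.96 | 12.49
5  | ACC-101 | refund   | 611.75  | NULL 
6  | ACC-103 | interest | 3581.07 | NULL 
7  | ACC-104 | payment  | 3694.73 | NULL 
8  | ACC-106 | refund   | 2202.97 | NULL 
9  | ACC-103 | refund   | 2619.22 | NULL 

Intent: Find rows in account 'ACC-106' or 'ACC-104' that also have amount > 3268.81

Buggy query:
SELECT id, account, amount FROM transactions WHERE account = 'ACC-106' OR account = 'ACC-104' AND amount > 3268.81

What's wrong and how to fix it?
Bug: Without parentheses, AND is evaluated before OR, so the amount filter only applies to the 'ACC-104' branch

Fix: Add parentheses around the OR so the AND applies to both alternatives

Corrected query:
SELECT id, account, amount FROM transactions WHERE (account = 'ACC-106' OR account = 'ACC-104') AND amount > 3268.81

Result:
id | account | amount 
---+---------+--------
3  | ACC-104 | 3346.72
4  | ACC-106 | 3690.96
7  | ACC-104 | 3694.73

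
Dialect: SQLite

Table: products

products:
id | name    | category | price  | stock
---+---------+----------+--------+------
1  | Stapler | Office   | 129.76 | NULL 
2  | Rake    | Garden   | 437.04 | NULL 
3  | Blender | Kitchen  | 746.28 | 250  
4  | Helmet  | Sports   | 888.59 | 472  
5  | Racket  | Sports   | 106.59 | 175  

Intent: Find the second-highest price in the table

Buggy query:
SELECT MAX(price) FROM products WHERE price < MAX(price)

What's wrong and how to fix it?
Bug: The inner MAX is an aggregate inside WHERE, which is not allowed

Fix: Compute the overall MAX in a subquery, then take MAX of rows below it

Corrected query:
SELECT MAX(price) FROM products WHERE price < (SELECT MAX(price) FROM products)

Result:
MAX(price)
----------
746.28    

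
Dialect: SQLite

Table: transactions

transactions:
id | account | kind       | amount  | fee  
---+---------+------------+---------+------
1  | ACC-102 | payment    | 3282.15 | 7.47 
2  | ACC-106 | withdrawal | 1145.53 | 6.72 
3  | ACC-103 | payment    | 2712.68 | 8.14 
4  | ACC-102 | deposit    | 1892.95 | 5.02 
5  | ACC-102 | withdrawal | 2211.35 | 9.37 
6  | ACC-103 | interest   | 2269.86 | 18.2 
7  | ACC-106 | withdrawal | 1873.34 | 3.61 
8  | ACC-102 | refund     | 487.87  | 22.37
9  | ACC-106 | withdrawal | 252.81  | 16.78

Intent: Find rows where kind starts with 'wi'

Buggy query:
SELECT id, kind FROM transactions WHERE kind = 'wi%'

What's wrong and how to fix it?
Bug: Wildcards only work with LIKE; '=' treats '%' as a literal character

Fix: Use LIKE for wildcard pattern matching

Corrected query:
SELECT id, kind FROM transactions WHERE kind LIKE 'wi%'

Result:
id | kind      
---+-----------
2  | withdrawal
5  | withdrawal
7  | withdrawal
9  | withdrawal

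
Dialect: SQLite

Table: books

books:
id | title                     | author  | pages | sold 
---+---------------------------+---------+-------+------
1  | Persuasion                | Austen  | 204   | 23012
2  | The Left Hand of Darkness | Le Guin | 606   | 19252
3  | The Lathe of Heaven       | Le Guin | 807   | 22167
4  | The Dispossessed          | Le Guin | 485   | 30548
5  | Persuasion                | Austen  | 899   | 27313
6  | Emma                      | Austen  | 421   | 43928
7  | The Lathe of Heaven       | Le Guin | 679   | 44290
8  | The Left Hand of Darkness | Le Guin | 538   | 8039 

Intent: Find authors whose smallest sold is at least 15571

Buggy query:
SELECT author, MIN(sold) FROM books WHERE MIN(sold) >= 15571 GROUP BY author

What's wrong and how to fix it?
Bug: MIN() in WHERE is a misuse of aggregate

Fix: Replace WHERE with HAVING after the GROUP BY

Corrected query:
SELECT author, MIN(sold) FROM books GROUP BY author HAVING MIN(sold) >= 15571

Result:
author | MIN(sold)
-------+----------
Austen | 23012    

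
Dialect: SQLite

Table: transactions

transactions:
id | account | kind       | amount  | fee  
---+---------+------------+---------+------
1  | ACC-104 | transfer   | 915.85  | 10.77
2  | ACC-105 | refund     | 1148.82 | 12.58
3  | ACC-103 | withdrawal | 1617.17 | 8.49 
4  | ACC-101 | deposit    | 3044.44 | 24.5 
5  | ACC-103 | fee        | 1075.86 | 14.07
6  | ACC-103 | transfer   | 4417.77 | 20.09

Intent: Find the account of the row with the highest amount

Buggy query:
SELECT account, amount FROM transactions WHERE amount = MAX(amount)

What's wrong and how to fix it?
Bug: WHERE is evaluated per row; an aggregate over the whole table isn't defined there

Fix: Use a subquery: WHERE amount = (SELECT MAX(amount) FROM transactions)

Corrected query:
SELECT account, amount FROM transactions WHERE amount = (SELECT MAX(amount) FROM transactions)

Result:
account | amount 
--------+--------
ACC-103 | 4417.77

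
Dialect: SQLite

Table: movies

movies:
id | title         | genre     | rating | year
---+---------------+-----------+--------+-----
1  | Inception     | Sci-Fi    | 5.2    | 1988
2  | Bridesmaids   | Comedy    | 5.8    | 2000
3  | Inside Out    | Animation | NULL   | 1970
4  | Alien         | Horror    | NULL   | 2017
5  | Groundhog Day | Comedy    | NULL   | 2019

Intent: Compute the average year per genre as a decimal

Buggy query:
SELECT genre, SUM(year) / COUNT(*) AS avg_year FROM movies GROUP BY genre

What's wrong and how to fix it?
Bug: Both operands are integers, so '/' performs integer division and truncates

Fix: Multiply by 1.0 (or CAST to REAL) to force floating-point division

Corrected query:
SELECT genre, SUM(year) * 1.0 / COUNT(*) AS avg_year FROM movies GROUP BY genre

Result:
genre     | avg_year
----------+---------
Animation | 1970    
Comedy    | 2009.5  
Horror    | 2017    
Sci-Fi    | 1988    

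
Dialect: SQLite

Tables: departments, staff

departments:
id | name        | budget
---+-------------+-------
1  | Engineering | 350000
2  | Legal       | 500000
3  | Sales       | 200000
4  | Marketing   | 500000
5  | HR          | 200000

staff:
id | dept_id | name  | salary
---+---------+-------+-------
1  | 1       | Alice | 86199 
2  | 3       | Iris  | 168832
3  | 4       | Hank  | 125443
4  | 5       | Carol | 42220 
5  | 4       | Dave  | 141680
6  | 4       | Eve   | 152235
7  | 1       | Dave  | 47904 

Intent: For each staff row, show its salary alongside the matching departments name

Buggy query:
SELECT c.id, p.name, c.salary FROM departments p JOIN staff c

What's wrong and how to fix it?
Bug: JOIN with no ON clause produces a cartesian product; every staff row pairs with every departments row

Fix: Specify the join condition linking the foreign key to the parent id

Corrected query:
SELECT c.id, p.name, c.salary FROM departments p JOIN staff c ON c.dept_id = p.id

Result:
id | name        | salary
---+-------------+-------
1  | Engineering | 86199 
2  | Sales       | 168832
3  | Marketing   | 125443
4  | HR          | 42220 
5  | Marketing   | 141680
6  | Marketing   | 152235
7  | Engineering | 47904 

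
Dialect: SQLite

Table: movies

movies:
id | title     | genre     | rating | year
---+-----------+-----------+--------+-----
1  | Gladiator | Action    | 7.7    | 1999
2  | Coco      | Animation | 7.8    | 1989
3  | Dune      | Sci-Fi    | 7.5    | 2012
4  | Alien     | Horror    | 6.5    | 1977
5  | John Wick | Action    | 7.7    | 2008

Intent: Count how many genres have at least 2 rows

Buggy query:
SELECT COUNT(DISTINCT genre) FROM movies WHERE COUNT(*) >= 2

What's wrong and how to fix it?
Bug: WHERE filters individual rows, not groups, so a group-level COUNT is invalid there

Fix: Use a subquery that GROUPs and filters with HAVING, then count its rows

Corrected query:
SELECT COUNT(*) FROM (SELECT genre FROM movies GROUP BY genre HAVING COUNT(*) >= 2)

Result:
COUNT(*)
--------
1       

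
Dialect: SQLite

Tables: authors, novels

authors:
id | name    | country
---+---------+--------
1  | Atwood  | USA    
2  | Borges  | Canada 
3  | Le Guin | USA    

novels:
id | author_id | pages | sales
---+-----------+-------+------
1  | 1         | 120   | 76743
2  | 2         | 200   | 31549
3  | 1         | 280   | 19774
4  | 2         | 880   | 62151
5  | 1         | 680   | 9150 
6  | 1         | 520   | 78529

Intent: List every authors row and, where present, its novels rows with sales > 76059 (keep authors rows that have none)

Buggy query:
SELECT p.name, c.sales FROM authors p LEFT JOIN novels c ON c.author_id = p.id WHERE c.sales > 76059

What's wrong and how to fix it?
Bug: Filtering c.sales in WHERE discards the NULL rows produced by LEFT JOIN, turning it into an inner join

Fix: Move the right-table condition into the ON clause so unmatched parents are kept

Corrected query:
SELECT p.name, c.sales FROM authors p LEFT JOIN novels c ON c.author_id = p.id AND c.sales > 76059

Result:
name    | sales
--------+------
Atwood  | 76743
Atwood  | 78529
Borges  | NULL 
Le Guin | NULL 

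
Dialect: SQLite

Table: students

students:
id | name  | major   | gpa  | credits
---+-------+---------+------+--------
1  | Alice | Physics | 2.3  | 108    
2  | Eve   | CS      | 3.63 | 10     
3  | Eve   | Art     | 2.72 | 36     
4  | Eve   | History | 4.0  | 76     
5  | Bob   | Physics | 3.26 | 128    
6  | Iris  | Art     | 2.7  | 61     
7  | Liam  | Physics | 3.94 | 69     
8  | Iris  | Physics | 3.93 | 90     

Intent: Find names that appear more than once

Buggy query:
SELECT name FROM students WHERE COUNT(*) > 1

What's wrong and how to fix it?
Bug: COUNT(*) is an aggregate and cannot be used in WHERE

Fix: Group first, then use HAVING for the count condition

Corrected query:
SELECT name FROM students GROUP BY name HAVING COUNT(*) > 1

Result:
name
----
Eve 
Iris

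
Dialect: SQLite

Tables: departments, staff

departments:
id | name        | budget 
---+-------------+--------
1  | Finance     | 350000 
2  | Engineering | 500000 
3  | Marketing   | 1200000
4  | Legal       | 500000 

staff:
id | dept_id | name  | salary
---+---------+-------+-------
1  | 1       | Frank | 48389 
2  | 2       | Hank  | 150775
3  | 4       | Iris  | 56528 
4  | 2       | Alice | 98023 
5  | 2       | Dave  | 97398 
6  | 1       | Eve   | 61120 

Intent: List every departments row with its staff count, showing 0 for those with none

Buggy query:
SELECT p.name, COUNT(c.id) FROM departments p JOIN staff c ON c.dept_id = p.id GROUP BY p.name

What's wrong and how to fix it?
Bug: INNER JOIN drops departments rows that have no matching staff rows

Fix: Use LEFT JOIN so parents without children still appear (COUNT(c.id) gives 0)

Corrected query:
SELECT p.name, COUNT(c.id) FROM departments p LEFT JOIN staff c ON c.dept_id = p.id GROUP BY p.name

Result:
name        | COUNT(c.id)
------------+------------
Engineering | 3          
Finance     | 2          
Legal       | 1          
Marketing   | 0          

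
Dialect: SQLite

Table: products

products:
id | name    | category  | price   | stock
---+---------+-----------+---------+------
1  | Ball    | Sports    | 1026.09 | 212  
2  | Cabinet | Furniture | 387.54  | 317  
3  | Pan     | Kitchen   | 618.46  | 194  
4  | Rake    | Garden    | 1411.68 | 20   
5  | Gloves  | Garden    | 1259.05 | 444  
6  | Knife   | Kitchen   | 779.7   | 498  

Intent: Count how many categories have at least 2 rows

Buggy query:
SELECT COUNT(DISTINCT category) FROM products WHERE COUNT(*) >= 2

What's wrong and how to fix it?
Bug: WHERE filters individual rows, not groups, so a group-level COUNT is invalid there

Fix: Use a subquery that GROUPs and filters with HAVING, then count its rows

Corrected query:
SELECT COUNT(*) FROM (SELECT category FROM products GROUP BY category HAVING COUNT(*) >= 2)

Result:
COUNT(*)
--------
2       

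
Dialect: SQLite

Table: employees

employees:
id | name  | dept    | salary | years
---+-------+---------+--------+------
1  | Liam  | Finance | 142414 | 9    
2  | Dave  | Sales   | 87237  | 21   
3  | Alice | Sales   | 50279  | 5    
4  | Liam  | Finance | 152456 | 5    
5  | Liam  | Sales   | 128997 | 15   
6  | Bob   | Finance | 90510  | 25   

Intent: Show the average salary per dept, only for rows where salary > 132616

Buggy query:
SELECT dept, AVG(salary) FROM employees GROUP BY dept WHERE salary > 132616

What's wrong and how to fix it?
Bug: Row-level WHERE must come before GROUP BY in the clause order

Fix: Move the WHERE clause before GROUP BY

Corrected query:
SELECT dept, AVG(salary) FROM employees WHERE salary > 132616 GROUP BY dept

Result:
dept    | AVG(salary)
--------+------------
Finance | 147435     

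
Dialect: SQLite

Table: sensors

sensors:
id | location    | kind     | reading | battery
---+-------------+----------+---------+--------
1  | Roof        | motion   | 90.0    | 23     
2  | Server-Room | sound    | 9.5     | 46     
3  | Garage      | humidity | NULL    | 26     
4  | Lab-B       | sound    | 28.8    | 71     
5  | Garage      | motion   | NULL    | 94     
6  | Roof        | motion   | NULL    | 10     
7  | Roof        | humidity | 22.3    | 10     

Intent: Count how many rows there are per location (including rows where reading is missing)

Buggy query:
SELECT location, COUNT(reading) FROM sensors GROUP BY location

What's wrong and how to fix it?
Bug: COUNT(column) counts non-NULL values only; rows with NULL reading aren't counted

Fix: Replace COUNT(reading) with COUNT(*)

Corrected query:
SELECT location, COUNT(*) FROM sensors GROUP BY location

Result:
location    | COUNT(*)
------------+---------
Garage      | 2       
Lab-B       | 1       
Roof        | 3       
Server-Room | 1       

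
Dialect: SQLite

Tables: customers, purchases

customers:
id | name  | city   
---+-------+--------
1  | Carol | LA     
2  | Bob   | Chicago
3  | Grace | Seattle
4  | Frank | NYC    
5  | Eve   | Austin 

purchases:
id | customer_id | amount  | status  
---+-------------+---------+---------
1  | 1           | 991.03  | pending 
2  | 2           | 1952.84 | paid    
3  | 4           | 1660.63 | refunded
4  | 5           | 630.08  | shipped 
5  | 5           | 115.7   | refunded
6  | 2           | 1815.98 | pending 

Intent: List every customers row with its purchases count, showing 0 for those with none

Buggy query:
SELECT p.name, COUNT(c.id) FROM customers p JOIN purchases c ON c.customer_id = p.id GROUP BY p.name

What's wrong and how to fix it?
Bug: An inner join excludes parents with zero children

Fix: Use LEFT JOIN so parents without children still appear (COUNT(c.id) gives 0)

Corrected query:
SELECT p.name, COUNT(c.id) FROM customers p LEFT JOIN purchases c ON c.customer_id = p.id GROUP BY p.name

Result:
name  | COUNT(c.id)
------+------------
Bob   | 2          
Carol | 1          
Eve   | 2          
Frank | 1          
Grace | 0          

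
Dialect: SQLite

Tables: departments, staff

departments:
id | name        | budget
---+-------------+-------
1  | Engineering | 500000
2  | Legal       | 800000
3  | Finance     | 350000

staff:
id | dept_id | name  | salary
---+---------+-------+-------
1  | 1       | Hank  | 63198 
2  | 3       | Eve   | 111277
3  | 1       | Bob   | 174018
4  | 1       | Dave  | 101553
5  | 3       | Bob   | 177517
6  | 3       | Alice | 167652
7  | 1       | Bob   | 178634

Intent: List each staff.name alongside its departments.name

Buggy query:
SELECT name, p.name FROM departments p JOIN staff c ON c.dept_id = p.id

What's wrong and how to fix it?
Bug: 'name' exists in both joined tables, so the database can't tell which one is meant

Fix: Qualify the column with its table alias (c.name)

Corrected query:
SELECT c.name, p.name FROM departments p JOIN staff c ON c.dept_id = p.id

Result:
name  | name       
------+------------
Hank  | Engineering
Eve   | Finance    
Bob   | Engineering
Dave  | Engineering
Bob   | Finance    
Alice | Finance    
Bob   | Engineering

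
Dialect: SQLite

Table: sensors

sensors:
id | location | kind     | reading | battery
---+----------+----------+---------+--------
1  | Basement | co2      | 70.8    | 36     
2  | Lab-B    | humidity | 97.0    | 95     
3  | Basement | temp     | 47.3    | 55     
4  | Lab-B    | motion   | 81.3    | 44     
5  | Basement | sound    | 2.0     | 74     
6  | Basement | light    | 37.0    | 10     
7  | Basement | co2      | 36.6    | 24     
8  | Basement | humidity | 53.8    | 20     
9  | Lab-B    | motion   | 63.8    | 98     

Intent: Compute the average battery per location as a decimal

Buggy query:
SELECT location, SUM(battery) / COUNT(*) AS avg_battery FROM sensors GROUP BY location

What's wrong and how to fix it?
Bug: SUM(battery) and COUNT(*) are both integers; the division truncates the fractional part

Fix: Multiply by 1.0 (or CAST to REAL) to force floating-point division

Corrected query:
SELECT location, SUM(battery) * 1.0 / COUNT(*) AS avg_battery FROM sensors GROUP BY location

Result:
location | avg_battery
---------+------------
Basement | 36.5       
Lab-B    | 79         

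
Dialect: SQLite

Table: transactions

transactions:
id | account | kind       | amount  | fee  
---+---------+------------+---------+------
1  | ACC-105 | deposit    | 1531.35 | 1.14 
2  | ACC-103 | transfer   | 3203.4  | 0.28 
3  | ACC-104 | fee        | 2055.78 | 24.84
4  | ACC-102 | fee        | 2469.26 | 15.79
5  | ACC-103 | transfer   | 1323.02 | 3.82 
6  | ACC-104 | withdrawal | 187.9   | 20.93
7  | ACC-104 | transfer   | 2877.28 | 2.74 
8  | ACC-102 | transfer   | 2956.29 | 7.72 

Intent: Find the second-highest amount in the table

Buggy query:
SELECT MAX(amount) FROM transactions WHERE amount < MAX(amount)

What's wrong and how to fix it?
Bug: The inner MAX is an aggregate inside WHERE, which is not allowed

Fix: Compute the overall MAX in a subquery, then take MAX of rows below it

Corrected query:
SELECT MAX(amount) FROM transactions WHERE amount < (SELECT MAX(amount) FROM transactions)

Result:
MAX(amount)
-----------
2956.29    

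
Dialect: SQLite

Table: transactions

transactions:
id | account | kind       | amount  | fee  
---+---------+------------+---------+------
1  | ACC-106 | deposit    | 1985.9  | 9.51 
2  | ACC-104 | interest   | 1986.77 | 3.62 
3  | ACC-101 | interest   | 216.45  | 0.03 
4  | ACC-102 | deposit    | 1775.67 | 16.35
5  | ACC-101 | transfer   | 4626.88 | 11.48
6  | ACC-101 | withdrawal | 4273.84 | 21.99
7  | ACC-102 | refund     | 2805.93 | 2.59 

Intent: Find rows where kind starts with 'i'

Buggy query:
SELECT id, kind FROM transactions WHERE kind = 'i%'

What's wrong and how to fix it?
Bug: '=' compares the literal string including the % character; pattern matching needs LIKE

Fix: Use LIKE for wildcard pattern matching

Corrected query:
SELECT id, kind FROM transactions WHERE kind LIKE 'i%'

Result:
id | kind    
---+---------
2  | interest
3  | interest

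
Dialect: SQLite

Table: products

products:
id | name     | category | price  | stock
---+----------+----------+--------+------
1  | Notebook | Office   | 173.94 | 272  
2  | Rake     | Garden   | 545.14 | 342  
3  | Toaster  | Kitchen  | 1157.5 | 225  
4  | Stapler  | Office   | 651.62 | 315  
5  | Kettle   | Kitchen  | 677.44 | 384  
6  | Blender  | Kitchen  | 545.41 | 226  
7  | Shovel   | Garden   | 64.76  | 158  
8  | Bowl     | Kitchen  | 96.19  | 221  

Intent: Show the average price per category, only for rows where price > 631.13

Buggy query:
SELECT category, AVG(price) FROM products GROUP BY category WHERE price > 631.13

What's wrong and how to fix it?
Bug: Row-level WHERE must come before GROUP BY in the clause order

Fix: Place WHERE between FROM and GROUP BY

Corrected query:
SELECT category, AVG(price) FROM products WHERE price > 631.13 GROUP BY category

Result:
category | AVG(price)
---------+-----------
Kitchen  | 917.47    
Office   | 651.62    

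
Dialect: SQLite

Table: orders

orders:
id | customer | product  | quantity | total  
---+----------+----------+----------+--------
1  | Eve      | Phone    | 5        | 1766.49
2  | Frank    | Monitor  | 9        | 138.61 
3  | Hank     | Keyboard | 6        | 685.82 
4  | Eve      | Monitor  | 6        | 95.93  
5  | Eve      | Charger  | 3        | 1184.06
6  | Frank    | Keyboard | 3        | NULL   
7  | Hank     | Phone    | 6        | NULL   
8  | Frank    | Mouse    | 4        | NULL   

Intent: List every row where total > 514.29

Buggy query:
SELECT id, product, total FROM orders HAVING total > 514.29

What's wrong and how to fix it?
Bug: This is a non-aggregate query (no GROUP BY, no aggregates), so in SQLite the HAVING clause is invalid here; a row-level condition belongs in WHERE

Fix: Replace HAVING with WHERE since the condition applies to individual rows

Corrected query:
SELECT id, product, total FROM orders WHERE total > 514.29

Result:
id | product  | total  
---+----------+--------
1  | Phone    | 1766.49
3  | Keyboard | 685.82 
5  | Charger  | 1184.06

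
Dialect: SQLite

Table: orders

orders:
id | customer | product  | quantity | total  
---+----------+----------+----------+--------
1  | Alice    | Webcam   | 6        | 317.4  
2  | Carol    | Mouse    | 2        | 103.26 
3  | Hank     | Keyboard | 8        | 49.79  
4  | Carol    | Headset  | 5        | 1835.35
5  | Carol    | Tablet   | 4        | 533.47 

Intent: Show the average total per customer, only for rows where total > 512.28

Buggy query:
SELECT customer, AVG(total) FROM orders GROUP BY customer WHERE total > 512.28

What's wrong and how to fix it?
Bug: WHERE cannot follow GROUP BY

Fix: Move the WHERE clause before GROUP BY

Corrected query:
SELECT customer, AVG(total) FROM orders WHERE total > 512.28 GROUP BY customer

Result:
customer | AVG(total)
---------+-----------
Carol    | 1184.41   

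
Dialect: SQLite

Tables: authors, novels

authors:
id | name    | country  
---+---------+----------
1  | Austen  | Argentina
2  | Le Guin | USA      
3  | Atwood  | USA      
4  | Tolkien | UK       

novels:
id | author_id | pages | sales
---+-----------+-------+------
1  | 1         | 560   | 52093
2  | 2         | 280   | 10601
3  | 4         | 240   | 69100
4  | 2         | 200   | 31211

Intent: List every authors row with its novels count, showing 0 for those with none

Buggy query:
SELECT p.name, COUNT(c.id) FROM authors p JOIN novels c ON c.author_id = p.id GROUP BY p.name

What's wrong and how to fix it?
Bug: INNER JOIN drops authors rows that have no matching novels rows

Fix: Use LEFT JOIN so parents without children still appear (COUNT(c.id) gives 0)

Corrected query:
SELECT p.name, COUNT(c.id) FROM authors p LEFT JOIN novels c ON c.author_id = p.id GROUP BY p.name

Result:
name    | COUNT(c.id)
--------+------------
Atwood  | 0          
Austen  | 1          
Le Guin | 2          
Tolkien | 1          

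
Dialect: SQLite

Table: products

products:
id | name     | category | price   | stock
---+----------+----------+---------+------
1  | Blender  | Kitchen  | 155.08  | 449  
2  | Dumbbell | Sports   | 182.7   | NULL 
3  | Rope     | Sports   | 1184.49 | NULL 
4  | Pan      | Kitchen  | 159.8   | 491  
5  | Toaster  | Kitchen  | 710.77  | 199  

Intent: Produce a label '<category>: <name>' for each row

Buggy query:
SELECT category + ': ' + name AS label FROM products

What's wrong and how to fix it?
Bug: '+' is numeric addition; on text columns SQLite converts them to 0 instead of concatenating

Fix: Use the || operator for string concatenation

Corrected query:
SELECT category || ': ' || name AS label FROM products

Result:
label           
----------------
Kitchen: Blender
Sports: Dumbbell
Sports: Rope    
Kitchen: Pan    
Kitchen: Toaster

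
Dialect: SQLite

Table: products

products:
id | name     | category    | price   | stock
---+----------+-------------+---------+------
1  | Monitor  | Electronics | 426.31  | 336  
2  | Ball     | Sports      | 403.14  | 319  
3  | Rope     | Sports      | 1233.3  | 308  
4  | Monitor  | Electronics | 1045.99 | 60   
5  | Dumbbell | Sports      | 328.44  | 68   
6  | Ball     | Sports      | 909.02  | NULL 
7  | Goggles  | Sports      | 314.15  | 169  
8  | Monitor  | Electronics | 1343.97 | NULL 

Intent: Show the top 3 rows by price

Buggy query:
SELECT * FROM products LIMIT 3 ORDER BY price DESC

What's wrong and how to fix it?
Bug: ORDER BY cannot follow LIMIT; LIMIT is the final clause

Fix: Swap the clauses: ORDER BY first, then LIMIT

Corrected query:
SELECT * FROM products ORDER BY price DESC LIMIT 3

Result:
id | name    | category    | price   | stock
---+---------+-------------+---------+------
8  | Monitor | Electronics | 1343.97 | NULL 
3  | Rope    | Sports      | 1233.3  | 308  
4  | Monitor | Electronics | 1045.99 | 60   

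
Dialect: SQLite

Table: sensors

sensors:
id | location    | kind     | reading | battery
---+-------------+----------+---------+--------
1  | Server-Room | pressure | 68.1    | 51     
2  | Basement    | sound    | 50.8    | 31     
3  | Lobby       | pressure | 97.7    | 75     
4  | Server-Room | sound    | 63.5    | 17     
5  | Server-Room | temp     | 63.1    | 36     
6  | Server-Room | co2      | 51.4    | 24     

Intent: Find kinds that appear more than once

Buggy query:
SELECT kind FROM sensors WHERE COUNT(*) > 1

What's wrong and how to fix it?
Bug: COUNT(*) is an aggregate and cannot be used in WHERE

Fix: GROUP BY kind, then filter groups with HAVING COUNT(*) > 1

Corrected query:
SELECT kind FROM sensors GROUP BY kind HAVING COUNT(*) > 1

Result:
kind    
--------
pressure
sound   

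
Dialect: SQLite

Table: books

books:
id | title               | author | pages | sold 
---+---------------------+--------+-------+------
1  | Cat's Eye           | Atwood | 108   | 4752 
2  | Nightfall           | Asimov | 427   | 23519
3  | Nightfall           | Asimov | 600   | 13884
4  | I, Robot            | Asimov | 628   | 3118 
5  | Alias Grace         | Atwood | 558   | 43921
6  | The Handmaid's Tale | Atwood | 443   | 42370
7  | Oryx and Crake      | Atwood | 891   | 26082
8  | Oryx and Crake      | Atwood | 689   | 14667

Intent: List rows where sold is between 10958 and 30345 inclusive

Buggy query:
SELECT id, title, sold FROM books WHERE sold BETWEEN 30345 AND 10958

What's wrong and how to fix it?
Bug: BETWEEN expects the lower bound first; with 30345 AND 10958 the range is empty

Fix: Swap the bounds so the smaller value comes first

Corrected query:
SELECT id, title, sold FROM books WHERE sold BETWEEN 10958 AND 30345

Result:
id | title          | sold 
---+----------------+------
2  | Nightfall      | 23519
3  | Nightfall      | 13884
7  | Oryx and Crake | 26082
8  | Oryx and Crake | 14667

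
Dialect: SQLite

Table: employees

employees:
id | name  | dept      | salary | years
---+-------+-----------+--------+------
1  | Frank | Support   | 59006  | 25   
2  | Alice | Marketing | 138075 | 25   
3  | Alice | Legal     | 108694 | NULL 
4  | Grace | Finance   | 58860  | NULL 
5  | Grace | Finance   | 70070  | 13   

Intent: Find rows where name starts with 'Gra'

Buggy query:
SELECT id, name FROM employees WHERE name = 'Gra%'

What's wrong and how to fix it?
Bug: Wildcards only work with LIKE; '=' treats '%' as a literal character

Fix: Use LIKE for wildcard pattern matching

Corrected query:
SELECT id, name FROM employees WHERE name LIKE 'Gra%'

Result:
id | name 
---+------
4  | Grace
5  | Grace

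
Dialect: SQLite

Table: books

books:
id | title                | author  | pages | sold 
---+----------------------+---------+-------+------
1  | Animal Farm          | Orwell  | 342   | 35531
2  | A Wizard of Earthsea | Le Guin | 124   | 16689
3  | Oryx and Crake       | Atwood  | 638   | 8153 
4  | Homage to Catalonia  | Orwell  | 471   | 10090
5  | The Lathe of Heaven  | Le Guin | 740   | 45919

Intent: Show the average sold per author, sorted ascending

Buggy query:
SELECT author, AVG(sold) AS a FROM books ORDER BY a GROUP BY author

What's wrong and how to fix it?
Bug: ORDER BY appears before GROUP BY; SQL clause order requires GROUP BY first

Fix: Move ORDER BY to the end, after GROUP BY

Corrected query:
SELECT author, AVG(sold) AS a FROM books GROUP BY author ORDER BY a

Result:
author  | a      
--------+--------
Atwood  | 8153   
Orwell  | 22810.5
Le Guin | 31304  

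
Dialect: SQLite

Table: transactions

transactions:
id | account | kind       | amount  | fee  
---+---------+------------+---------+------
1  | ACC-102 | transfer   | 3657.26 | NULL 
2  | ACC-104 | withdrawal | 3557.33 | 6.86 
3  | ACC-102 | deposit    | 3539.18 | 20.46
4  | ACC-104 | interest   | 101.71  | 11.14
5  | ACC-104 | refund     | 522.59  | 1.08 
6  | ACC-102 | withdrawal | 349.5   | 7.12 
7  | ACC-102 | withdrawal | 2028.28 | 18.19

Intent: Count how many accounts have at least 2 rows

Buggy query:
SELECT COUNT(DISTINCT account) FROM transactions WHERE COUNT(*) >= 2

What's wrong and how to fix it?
Bug: WHERE filters individual rows, not groups, so a group-level COUNT is invalid there

Fix: Use a subquery that GROUPs and filters with HAVING, then count its rows

Corrected query:
SELECT COUNT(*) FROM (SELECT account FROM transactions GROUP BY account HAVING COUNT(*) >= 2)

Result:
COUNT(*)
--------
2       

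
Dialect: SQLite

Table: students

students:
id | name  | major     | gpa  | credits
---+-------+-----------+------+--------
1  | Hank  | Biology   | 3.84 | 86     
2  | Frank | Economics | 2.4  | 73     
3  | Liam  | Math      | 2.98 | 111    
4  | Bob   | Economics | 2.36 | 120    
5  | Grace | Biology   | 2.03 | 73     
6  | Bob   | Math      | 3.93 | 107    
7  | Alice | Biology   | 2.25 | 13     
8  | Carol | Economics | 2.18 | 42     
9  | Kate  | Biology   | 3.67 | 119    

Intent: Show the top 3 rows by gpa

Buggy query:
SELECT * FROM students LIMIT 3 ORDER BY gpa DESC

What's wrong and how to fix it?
Bug: LIMIT must come after ORDER BY

Fix: Swap the clauses: ORDER BY first, then LIMIT

Corrected query:
SELECT * FROM students ORDER BY gpa DESC LIMIT 3

Result:
id | name | major   | gpa  | credits
---+------+---------+------+--------
6  | Bob  | Math    | 3.93 | 107    
1  | Hank | Biology | 3.84 | 86     
9  | Kate | Biology | 3.67 | 119    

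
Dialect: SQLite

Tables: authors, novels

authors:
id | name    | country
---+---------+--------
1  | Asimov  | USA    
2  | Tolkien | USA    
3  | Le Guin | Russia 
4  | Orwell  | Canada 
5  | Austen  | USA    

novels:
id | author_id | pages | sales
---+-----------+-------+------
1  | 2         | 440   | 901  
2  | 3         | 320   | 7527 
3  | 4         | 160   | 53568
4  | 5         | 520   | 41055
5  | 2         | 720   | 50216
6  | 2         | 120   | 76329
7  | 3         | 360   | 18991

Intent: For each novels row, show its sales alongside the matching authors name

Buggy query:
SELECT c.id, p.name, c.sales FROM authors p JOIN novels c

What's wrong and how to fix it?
Bug: Missing join condition: each novels row is matched to all authors rows instead of just its own

Fix: Add ON c.author_id = p.id to the JOIN

Corrected query:
SELECT c.id, p.name, c.sales FROM authors p JOIN novels c ON c.author_id = p.id

Result:
id | name    | sales
---+---------+------
1  | Tolkien | 901  
2  | Le Guin | 7527 
3  | Orwell  | 53568
4  | Austen  | 41055
5  | Tolkien | 50216
6  | Tolkien | 76329
7  | Le Guin | 18991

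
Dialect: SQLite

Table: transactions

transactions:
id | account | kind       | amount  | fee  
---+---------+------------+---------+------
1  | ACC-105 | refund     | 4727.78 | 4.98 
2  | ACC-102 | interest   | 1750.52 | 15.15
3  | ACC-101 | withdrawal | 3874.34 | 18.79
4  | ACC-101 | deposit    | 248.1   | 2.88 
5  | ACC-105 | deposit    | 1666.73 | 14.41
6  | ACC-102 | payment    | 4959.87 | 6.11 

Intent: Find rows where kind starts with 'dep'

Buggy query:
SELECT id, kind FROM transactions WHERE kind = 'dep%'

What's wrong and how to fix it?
Bug: Wildcards only work with LIKE; '=' treats '%' as a literal character

Fix: Use LIKE for wildcard pattern matching

Corrected query:
SELECT id, kind FROM transactions WHERE kind LIKE 'dep%'

Result:
id | kind   
---+--------
4  | deposit
5  | deposit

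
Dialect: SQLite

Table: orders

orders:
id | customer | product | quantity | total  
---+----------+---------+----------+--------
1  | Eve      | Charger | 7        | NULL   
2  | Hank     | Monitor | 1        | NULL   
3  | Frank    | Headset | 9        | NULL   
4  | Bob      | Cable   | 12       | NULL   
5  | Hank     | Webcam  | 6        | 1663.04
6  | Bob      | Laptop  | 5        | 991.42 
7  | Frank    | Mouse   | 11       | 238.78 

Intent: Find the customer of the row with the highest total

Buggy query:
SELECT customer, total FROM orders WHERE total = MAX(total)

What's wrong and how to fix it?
Bug: WHERE is evaluated per row; an aggregate over the whole table isn't defined there

Fix: Use a subquery: WHERE total = (SELECT MAX(total) FROM orders)

Corrected query:
SELECT customer, total FROM orders WHERE total = (SELECT MAX(total) FROM orders)

Result:
customer | total  
---------+--------
Hank     | 1663.04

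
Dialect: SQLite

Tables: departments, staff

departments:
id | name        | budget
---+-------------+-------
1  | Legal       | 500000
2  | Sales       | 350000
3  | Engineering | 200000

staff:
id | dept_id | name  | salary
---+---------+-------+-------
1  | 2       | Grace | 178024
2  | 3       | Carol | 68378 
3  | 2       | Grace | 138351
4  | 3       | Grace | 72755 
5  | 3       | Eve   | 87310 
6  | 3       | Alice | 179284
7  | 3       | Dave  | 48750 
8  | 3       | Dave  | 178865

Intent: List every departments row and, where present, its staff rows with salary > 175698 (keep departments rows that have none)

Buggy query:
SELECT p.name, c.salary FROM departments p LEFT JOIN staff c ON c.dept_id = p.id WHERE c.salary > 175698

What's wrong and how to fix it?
Bug: Filtering c.salary in WHERE discards the NULL rows produced by LEFT JOIN, turning it into an inner join

Fix: Move the right-table condition into the ON clause so unmatched parents are kept

Corrected query:
SELECT p.name, c.salary FROM departments p LEFT JOIN staff c ON c.dept_id = p.id AND c.salary > 175698

Result:
name        | salary
------------+-------
Legal       | NULL  
Sales       | 178024
Engineering | 178865
Engineering | 179284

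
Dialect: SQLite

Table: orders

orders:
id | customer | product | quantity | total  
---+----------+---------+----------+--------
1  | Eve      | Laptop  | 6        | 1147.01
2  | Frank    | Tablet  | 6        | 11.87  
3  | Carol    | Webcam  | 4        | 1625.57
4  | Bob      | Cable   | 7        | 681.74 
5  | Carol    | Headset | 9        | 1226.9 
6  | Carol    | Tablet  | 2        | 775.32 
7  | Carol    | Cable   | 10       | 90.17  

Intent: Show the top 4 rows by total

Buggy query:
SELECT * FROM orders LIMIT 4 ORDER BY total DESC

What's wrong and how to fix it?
Bug: ORDER BY cannot follow LIMIT; LIMIT is the final clause

Fix: Sort with ORDER BY, then apply LIMIT

Corrected query:
SELECT * FROM orders ORDER BY total DESC LIMIT 4

Result:
id | customer | product | quantity | total  
---+----------+---------+----------+--------
3  | Carol    | Webcam  | 4        | 1625.57
5  | Carol    | Headset | 9        | 1226.9 
1  | Eve      | Laptop  | 6        | 1147.01
6  | Carol    | Tablet  | 2        | 775.32 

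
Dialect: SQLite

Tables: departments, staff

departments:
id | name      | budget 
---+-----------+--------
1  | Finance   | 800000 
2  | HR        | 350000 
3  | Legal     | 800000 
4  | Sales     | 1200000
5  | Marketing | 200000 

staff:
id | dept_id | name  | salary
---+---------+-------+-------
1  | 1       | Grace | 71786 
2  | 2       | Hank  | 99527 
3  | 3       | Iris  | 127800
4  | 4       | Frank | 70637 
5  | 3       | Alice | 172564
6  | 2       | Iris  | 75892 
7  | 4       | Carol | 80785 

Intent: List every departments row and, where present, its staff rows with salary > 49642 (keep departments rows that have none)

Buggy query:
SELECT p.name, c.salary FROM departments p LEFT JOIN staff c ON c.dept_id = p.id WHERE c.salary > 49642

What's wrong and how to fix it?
Bug: Filtering c.salary in WHERE discards the NULL rows produced by LEFT JOIN, turning it into an inner join

Fix: Move the right-table condition into the ON clause so unmatched parents are kept

Corrected query:
SELECT p.name, c.salary FROM departments p LEFT JOIN staff c ON c.dept_id = p.id AND c.salary > 49642

Result:
name      | salary
----------+-------
Finance   | 71786 
HR        | 75892 
HR        | 99527 
Legal     | 127800
Legal     | 172564
Sales     | 70637 
Sales     | 80785 
Marketing | NULL  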